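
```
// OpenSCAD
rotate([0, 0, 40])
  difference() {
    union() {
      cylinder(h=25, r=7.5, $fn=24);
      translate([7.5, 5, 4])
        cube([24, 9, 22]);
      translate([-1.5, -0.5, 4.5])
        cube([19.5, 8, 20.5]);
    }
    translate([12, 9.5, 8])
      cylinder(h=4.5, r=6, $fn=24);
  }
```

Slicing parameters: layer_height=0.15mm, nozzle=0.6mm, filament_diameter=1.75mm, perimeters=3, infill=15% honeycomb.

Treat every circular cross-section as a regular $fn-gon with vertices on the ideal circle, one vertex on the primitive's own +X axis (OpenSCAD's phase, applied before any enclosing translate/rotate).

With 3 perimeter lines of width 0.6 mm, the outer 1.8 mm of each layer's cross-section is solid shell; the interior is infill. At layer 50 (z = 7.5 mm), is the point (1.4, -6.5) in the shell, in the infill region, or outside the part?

shell

At z = 7.5 mm: the cylinder: section is a regular 24-gon, circumradius r=7.5; the cube at (7.5, 5) (footprint 24×9) is included at this height; the cube at (-1.5, -0.5) is present — its section is the full 19.5×8 rectangle; Taking the union: the regions partially overlap (shared area 85.51 mm²), so overlapping operands fuse into one piece — 1 connected region; the cylinder at (12, 9.5) is absent (z outside [8, 12.5]); Subtracting the remaining from the first: none of the subtracted shapes is present at this height, so that combined region is unchanged — 1 connected region; (rotated 40° about Z; rotation is an isometry so areas/perimeters/island counts are preserved). Overall, the cross-section is a single solid region. Undo the 40° rotation: the query point maps to (-3.106, -5.879) in the un-rotated model frame. The nearest boundary edge runs (-1.94, -7.24)→(-3.75, -6.50); distance from the point to it = 0.82 mm. The point is inside the cross-section, 0.82 mm from the nearest boundary — within the 1.8 mm shell band (3 × 0.6).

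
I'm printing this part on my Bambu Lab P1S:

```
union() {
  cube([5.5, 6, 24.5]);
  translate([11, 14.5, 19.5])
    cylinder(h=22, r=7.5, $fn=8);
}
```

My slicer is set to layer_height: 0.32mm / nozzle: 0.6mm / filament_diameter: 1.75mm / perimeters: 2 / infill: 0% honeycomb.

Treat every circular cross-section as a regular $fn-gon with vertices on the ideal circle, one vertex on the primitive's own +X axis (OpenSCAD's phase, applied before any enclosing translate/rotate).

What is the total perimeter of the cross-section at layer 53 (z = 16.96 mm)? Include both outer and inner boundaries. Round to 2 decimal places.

23.00 mm

At z = 16.96 mm: the 5.5×6 cube contributes its full rectangle (perimeter 23.00 mm); the cylinder at (11, 14.5) does not reach this height (z outside [19.5, 41.5]); Taking the union: only the 5.5×6 cube is present, so the union is just that shape — boundary = 23.00 mm. Overall, the cross-section is a single solid region. Total boundary length (outer) = 23.00 mm.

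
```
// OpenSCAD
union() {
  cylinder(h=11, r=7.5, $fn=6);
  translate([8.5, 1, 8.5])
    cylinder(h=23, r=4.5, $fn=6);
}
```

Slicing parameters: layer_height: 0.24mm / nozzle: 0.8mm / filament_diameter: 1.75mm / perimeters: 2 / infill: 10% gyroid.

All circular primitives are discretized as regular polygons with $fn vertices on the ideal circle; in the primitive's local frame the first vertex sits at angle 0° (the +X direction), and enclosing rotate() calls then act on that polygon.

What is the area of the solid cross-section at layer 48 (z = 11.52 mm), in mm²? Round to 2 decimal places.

52.61 mm²

At z = 11.52 mm: the cylinder does not reach this height (z outside [0, 11]); the r=4.5 cylinder at (8.5, 1) contributes a regular 6-gon of circumradius 4.5 (area = (6/2)·4.500²·sin(360°/6) = 52.61 mm²); Taking the union: only the r=4.5 cylinder at (8.5, 1) is present, so the union is just that shape — area = 52.61 mm². Overall, the cross-section is a single solid region. Net area = 52.61 mm².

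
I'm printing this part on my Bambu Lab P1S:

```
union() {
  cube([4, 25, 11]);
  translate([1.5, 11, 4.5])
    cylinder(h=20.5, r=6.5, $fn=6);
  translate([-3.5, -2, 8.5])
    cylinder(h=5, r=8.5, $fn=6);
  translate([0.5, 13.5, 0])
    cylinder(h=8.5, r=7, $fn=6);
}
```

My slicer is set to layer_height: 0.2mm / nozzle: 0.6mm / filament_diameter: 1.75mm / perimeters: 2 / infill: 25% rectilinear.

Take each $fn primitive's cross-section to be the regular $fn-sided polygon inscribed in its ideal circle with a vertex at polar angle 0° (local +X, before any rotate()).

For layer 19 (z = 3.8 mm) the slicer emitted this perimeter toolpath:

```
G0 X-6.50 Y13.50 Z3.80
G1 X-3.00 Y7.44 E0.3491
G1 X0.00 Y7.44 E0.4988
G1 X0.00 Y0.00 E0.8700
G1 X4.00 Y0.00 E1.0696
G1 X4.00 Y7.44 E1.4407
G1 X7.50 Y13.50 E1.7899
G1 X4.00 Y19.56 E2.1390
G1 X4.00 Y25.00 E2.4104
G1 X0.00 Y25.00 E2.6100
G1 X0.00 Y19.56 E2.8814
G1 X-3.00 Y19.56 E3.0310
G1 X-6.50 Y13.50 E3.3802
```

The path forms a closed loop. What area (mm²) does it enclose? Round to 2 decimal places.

Apply the shoelace formula to the sequence of (X, Y) vertices; enclosed area = 178.78 mm².

178.78 mm²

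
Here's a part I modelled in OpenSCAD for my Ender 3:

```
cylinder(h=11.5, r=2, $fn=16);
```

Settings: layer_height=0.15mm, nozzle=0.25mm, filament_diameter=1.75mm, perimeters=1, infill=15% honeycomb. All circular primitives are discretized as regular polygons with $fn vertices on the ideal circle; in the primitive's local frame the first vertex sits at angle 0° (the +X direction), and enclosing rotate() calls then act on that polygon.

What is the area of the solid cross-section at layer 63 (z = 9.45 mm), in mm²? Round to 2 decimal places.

12.25 mm²

At z = 9.45 mm: the r=2 cylinder contributes a regular 16-gon of circumradius 2 (area = (16/2)·2.000²·sin(360°/16) = 12.25 mm²). Overall, the cross-section is a single solid region. Net area = 12.25 mm².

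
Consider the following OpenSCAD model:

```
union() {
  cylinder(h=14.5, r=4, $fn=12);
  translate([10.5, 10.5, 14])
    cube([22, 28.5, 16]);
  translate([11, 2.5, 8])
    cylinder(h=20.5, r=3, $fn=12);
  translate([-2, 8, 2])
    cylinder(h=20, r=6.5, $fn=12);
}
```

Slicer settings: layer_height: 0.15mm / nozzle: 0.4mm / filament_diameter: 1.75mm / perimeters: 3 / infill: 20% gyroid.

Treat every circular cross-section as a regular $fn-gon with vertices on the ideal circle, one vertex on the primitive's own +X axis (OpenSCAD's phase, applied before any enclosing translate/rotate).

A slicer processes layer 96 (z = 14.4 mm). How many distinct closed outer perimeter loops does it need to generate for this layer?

At z = 14.4 mm: the r=4 cylinder contributes a regular 12-gon of circumradius 4; the cube at (10.5, 10.5) is present — its section is the full 22×28.5 rectangle; the r=3 cylinder at (11, 2.5) contributes a regular 12-gon of circumradius 3; the cylinder at (-2, 8): section is a regular 12-gon, circumradius r=6.5; Combining (union): the regions partially overlap (shared area 8.13 mm²), so overlapping operands fuse into one piece — 3 connected regions. The result has 3 disconnected regions.

3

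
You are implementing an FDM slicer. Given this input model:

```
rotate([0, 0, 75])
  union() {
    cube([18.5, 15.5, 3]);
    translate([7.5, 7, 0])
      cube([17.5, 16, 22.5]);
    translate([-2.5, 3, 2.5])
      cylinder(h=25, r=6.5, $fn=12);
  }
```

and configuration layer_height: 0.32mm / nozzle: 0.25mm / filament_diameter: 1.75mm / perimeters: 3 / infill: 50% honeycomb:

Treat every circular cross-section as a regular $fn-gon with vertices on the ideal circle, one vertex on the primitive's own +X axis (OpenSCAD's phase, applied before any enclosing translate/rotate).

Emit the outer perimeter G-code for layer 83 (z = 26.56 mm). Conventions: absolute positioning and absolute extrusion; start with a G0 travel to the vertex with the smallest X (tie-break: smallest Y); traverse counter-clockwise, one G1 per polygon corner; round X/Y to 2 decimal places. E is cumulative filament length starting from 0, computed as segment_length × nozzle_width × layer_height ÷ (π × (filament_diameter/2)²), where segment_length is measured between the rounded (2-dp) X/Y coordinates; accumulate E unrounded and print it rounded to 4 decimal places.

At z = 26.56 mm: the cube does not reach this height (z outside [0, 3]); the cube at (7.5, 7) is not intersected at this z (z outside [0, 22.5]); the cylinder at (-2.5, 3): section is a regular 12-gon, circumradius r=6.5; Merging all regions: only the r=6.5 cylinder at (-2.5, 3) is present, so the union is just that shape — 1 connected region; (rotated 75° about Z; rotation is an isometry so areas/perimeters/island counts are preserved). The outline is a single polygon with 12 vertices. Extrusion per mm of travel: 0.25 × 0.32 / (π × 0.875²) = 0.033260. Accumulating E over each segment gives final E = 1.3427.

G0 X-9.82 Y-3.32 Z26.56
G1 X-8.14 Y-6.23 E0.1118
G1 X-5.23 Y-7.92 E0.2237
G1 X-1.86 Y-7.92 E0.3358
G1 X1.05 Y-6.23 E0.4477
G1 X2.73 Y-3.32 E0.5595
G1 X2.73 Y0.04 E0.6712
G1 X1.05 Y2.96 E0.7833
G1 X-1.86 Y4.64 E0.8950
G1 X-5.23 Y4.64 E1.0071
G1 X-8.14 Y2.96 E1.1189
G1 X-9.82 Y0.04 E1.2309
G1 X-9.82 Y-3.32 E1.3427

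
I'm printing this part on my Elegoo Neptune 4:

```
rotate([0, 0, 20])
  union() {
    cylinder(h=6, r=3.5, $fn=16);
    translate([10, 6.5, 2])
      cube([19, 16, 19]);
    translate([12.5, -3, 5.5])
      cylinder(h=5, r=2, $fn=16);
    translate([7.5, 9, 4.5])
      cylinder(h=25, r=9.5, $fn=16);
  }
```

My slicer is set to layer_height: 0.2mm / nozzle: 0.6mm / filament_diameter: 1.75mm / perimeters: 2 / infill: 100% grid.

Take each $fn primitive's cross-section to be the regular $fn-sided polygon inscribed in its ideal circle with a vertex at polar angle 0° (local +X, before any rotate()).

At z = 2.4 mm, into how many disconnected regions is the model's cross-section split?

2

At z = 2.4 mm: the cylinder: section is a regular 16-gon, circumradius r=3.5; the cube at (10, 6.5) is present — its section is the full 19×16 rectangle; the cylinder at (12.5, -3) is absent (z outside [5.5, 10.5]); the cylinder at (7.5, 9) does not reach this height (z outside [4.5, 29.5]); Merging all regions: the 2 present regions are separate (no shared area or edge), so areas and boundary lengths simply add and each stays a separate island — 2 connected regions; (whole slice rotated 20° about Z — lengths, areas and connectivity unchanged). The result has 2 disconnected regions.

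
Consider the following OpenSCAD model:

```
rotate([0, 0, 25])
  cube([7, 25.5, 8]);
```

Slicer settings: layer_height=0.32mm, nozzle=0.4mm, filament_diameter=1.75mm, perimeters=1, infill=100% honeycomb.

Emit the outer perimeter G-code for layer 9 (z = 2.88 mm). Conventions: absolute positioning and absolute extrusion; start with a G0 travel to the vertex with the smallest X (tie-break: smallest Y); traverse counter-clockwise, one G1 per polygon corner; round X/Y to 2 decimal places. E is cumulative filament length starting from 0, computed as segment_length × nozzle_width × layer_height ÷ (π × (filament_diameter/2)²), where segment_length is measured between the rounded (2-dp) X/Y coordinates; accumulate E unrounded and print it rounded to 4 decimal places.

At z = 2.88 mm: the 7×25.5 cube contributes its full rectangle; (rotated 25° about Z; rotation is an isometry so areas/perimeters/island counts are preserved). The outline is a single polygon with 4 vertices. Extrusion per mm of travel: 0.4 × 0.32 / (π × 0.875²) = 0.053216. Accumulating E over each segment gives final E = 3.4590.

G0 X-10.78 Y23.11 Z2.88
G1 X0.00 Y0.00 E1.3570
G1 X6.34 Y2.96 E1.7294
G1 X-4.43 Y26.07 E3.0862
G1 X-10.78 Y23.11 E3.4590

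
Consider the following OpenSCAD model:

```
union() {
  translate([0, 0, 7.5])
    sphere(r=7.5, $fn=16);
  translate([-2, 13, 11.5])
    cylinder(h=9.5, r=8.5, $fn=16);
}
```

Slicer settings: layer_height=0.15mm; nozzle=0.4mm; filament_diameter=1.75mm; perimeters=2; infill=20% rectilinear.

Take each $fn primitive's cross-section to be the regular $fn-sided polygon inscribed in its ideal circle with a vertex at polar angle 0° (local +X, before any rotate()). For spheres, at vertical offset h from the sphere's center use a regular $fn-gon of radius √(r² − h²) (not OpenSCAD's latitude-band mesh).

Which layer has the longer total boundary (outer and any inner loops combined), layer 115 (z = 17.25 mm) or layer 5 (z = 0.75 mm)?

layer 115 (z = 17.25 mm)

Layer 115 (z = 17.25): the sphere is absent (|z−center|=9.750 > r=7.5); the r=8.5 cylinder at (-2, 13) contributes a regular 16-gon of circumradius 8.5 (perimeter = 2·16·8.500·sin(180°/16) = 53.06 mm); Combining (union): only the r=8.5 cylinder at (-2, 13) is present, so the union is just that shape — boundary = 53.06 mm. So its perimeter = 53.06 mm. Layer 5 (z = 0.75): the r=7.5 sphere contributes a regular 16-gon of circumradius √(7.5²−6.75²) = 3.269 (perimeter = 2·16·3.269·sin(180°/16) = 20.41 mm); the cylinder at (-2, 13) is absent (z outside [11.5, 21]); Combining (union): only the r=7.5 sphere is present, so the union is just that shape — boundary = 20.41 mm. So its perimeter = 20.41 mm. Layer 115 is larger (53.06 vs 20.41 mm).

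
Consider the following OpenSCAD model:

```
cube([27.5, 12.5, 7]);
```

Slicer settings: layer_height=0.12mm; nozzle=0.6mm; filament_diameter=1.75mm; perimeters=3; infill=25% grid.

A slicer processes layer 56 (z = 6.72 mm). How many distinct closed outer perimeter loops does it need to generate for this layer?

At z = 6.72 mm: the cube (footprint 27.5×12.5) is included at this height. The result has 1 disconnected region.

1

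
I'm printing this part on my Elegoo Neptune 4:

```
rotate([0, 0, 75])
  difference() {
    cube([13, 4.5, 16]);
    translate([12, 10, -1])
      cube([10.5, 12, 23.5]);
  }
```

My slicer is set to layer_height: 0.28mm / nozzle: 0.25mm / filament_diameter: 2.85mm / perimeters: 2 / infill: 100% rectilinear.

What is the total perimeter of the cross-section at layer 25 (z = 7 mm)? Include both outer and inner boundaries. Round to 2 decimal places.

At z = 7 mm: the 13×4.5 cube contributes its full rectangle (perimeter 35.00 mm); the cube at (12, 10) (footprint 10.5×12) is included at this height (perimeter 45.00 mm); Taking the first minus the rest: starting from the 13×4.5 cube, the 10.5×12 cube at (12, 10) misses the remaining region (no effect) — boundary = 35.00 mm; (rotated 75° about Z; rotation is an isometry so areas/perimeters/island counts are preserved). Overall, the cross-section is a single solid region. Total boundary length (outer) = 35.00 mm.

35.00 mm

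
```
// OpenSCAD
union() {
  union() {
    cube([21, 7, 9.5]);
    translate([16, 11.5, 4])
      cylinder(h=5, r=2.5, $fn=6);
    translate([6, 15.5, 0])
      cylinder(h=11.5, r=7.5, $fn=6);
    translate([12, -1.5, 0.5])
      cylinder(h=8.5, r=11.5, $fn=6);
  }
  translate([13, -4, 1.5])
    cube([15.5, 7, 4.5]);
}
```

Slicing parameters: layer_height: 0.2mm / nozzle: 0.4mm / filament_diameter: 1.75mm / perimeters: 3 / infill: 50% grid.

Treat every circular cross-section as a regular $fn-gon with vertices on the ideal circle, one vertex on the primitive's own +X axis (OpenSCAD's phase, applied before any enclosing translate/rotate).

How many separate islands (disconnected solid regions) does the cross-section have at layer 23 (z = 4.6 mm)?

3

At z = 4.6 mm: the 21×7 cube contributes its full rectangle; the r=2.5 cylinder at (16, 11.5) gives a regular 6-gon of circumradius 2.5 (constant along its height); the r=7.5 cylinder at (6, 15.5) contributes a regular 6-gon of circumradius 7.5; the cylinder at (12, -1.5): section is a regular 6-gon, circumradius r=11.5; Combining (union): the regions partially overlap (shared area 118.27 mm²), so overlapping operands fuse into one piece — 3 connected regions; the cube at (13, -4) is present — its section is the full 15.5×7 rectangle; Taking the union: the regions partially overlap (shared area 65.86 mm²), so overlapping operands fuse into one piece — 3 connected regions. Overall, the cross-section has 3 separate islands. Island count = 3.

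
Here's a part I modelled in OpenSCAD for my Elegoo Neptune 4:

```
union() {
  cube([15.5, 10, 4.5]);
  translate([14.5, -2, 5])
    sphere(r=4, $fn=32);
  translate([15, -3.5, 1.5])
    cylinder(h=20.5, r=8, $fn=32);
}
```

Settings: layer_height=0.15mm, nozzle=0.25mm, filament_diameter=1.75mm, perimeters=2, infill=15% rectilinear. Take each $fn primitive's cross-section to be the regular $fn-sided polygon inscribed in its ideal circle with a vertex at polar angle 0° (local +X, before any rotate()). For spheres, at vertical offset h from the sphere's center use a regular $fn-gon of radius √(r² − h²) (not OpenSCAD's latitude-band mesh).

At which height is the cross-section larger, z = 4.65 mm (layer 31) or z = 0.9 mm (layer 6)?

Layer 31 (z = 4.65): the cube is absent (z outside [0, 4.5]); the sphere at (14.5, -2): section is a regular 32-gon, circumradius = √(r²−h²) = √(4²−0.35²) = 3.985 (area = (32/2)·3.985²·sin(360°/32) = 49.56 mm²); the r=8 cylinder at (15, -3.5) gives a regular 32-gon of circumradius 8 (constant along its height) (area = (32/2)·8.000²·sin(360°/32) = 199.77 mm²); Merging all regions: the r=4 sphere at (14.5, -2) lies entirely inside the r=8 cylinder at (15, -3.5), so the union is just the r=8 cylinder at (15, -3.5) — area = 199.77 mm². So its area = 199.77 mm². Layer 6 (z = 0.9): the 15.5×10 cube contributes its full rectangle (area 155.00 mm²); the sphere at (14.5, -2) is absent (|z−center|=4.100 > r=4); the cylinder at (15, -3.5) does not reach this height (z outside [1.5, 22]); Merging all regions: only the 15.5×10 cube is present, so the union is just that shape — area = 155.00 mm². So its area = 155.00 mm². Layer 31 is larger (199.77 vs 155.00 mm²).

layer 31 (z = 4.65 mm)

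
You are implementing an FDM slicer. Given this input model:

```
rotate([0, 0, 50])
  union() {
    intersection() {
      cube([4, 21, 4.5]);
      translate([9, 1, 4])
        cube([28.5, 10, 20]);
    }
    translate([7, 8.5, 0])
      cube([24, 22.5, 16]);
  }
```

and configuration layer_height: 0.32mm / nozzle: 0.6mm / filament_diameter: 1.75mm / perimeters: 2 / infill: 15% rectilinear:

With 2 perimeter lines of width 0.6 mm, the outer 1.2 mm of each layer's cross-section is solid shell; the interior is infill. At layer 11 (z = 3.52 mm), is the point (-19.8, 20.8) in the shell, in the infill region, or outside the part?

At z = 3.52 mm: the cube is present — its section is the full 4×21 rectangle; the cube at (9, 1) is not intersected at this z (z outside [4, 24]); Taking the intersection: at least one operand is absent at this height, so nothing remains; the 24×22.5 cube at (7, 8.5) contributes its full rectangle; Merging all regions: only the 24×22.5 cube at (7, 8.5) is present, so the union is just that shape — 1 connected region; (whole slice rotated 50° about Z — lengths, areas and connectivity unchanged). Overall, the cross-section is a single solid region. Undo the 50° rotation: the query point maps to (3.207, 28.538) in the un-rotated model frame. The nearest boundary edge runs (7.00, 31.00)→(7.00, 8.50); distance from the point to it = 3.79 mm. The point is not inside any of the regions above, so it lies outside the cross-section (3.79 mm from the nearest boundary).

outside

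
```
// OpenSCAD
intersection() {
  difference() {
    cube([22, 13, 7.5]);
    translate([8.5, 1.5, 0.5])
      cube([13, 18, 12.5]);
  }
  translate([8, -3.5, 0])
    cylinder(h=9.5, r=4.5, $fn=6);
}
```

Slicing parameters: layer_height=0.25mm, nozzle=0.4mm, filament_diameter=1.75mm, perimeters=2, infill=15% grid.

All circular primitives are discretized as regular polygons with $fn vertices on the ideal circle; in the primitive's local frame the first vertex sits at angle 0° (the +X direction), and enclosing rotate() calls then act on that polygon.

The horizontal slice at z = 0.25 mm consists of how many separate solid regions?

1

At z = 0.25 mm: the cube (footprint 22×13) is included at this height; the cube at (8.5, 1.5) is not intersected at this z (z outside [0.5, 13]); Taking the first minus the rest: none of the subtracted shapes is present at this height, so the 22×13 cube is unchanged — 1 connected region; the r=4.5 cylinder at (8, -3.5) gives a regular 6-gon of circumradius 4.5 (constant along its height); Keeping only the common overlap: the r=4.5 cylinder at (8, -3.5) partially overlaps the result so far; clipping to the common part keeps 1.88 mm² — 1 connected region. The result has 1 disconnected region.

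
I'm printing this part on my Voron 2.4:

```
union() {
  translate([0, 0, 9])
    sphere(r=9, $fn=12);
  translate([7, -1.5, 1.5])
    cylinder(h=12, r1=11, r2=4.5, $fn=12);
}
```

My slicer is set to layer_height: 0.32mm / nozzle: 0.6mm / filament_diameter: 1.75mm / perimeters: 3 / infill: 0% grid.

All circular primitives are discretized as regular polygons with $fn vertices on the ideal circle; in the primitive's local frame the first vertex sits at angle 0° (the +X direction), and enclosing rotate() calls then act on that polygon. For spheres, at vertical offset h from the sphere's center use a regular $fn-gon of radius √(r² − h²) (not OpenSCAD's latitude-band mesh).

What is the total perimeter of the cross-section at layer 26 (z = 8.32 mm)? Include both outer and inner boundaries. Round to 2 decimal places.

65.85 mm

At z = 8.32 mm: the r=9 sphere slices to a regular 12-gon of circumradius 8.974 (√(r²−h²) with h=0.68 from center) (perimeter = 2·12·8.974·sin(180°/12) = 55.75 mm); the cone at (7, -1.5): at t=0.568 of its height the radius interpolates to r₁+(r₂−r₁)t = 7.306, giving a regular 12-gon of that circumradius (perimeter = 2·12·7.306·sin(180°/12) = 45.38 mm); Taking the union: the regions partially overlap (shared area 87.83 mm²), so the edge portions inside another operand are dropped and the merged outline is re-measured after clipping — boundary = 65.85 mm. Overall, the cross-section is a single solid region. Total boundary length (outer) = 65.85 mm.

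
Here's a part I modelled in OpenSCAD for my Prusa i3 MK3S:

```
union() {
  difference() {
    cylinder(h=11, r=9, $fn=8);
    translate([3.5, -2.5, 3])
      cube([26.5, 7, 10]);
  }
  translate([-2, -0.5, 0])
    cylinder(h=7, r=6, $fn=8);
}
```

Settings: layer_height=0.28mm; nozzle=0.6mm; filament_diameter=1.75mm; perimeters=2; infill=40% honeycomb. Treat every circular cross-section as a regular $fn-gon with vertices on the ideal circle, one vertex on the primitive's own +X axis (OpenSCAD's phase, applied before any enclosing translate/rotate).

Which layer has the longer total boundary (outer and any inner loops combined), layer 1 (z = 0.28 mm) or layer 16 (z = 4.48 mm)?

layer 16 (z = 4.48 mm)

Layer 1 (z = 0.28): the r=9 cylinder gives a regular 8-gon of circumradius 9 (constant along its height) (perimeter = 2·8·9.000·sin(180°/8) = 55.11 mm); the cube at (3.5, -2.5) does not reach this height (z outside [3, 13]); Taking the first minus the rest: none of the subtracted shapes is present at this height, so the r=9 cylinder is unchanged — boundary = 55.11 mm; the cylinder at (-2, -0.5): section is a regular 8-gon, circumradius r=6 (perimeter = 2·8·6.000·sin(180°/8) = 36.74 mm); Taking the union: the r=6 cylinder at (-2, -0.5) lies entirely inside that combined region, so the union is just that combined region — boundary = 55.11 mm. So its perimeter = 55.11 mm. Layer 16 (z = 4.48): the r=9 cylinder contributes a regular 8-gon of circumradius 9 (perimeter = 2·8·9.000·sin(180°/8) = 55.11 mm); the cube at (3.5, -2.5) is present — its section is the full 26.5×7 rectangle (perimeter 67.00 mm); Subtracting the remaining from the first: starting from the r=9 cylinder, the 26.5×7 cube at (3.5, -2.5) partially overlaps it — only the 33.01 mm² overlap (of its 185.50 mm²) is removed, clipping the outline — boundary = 62.63 mm; the r=6 cylinder at (-2, -0.5) gives a regular 8-gon of circumradius 6 (constant along its height) (perimeter = 2·8·6.000·sin(180°/8) = 36.74 mm); Merging all regions: the regions partially overlap (shared area 101.22 mm²), so the edge portions inside another operand are dropped and the merged outline is re-measured after clipping — boundary = 62.83 mm. So its perimeter = 62.83 mm. Layer 16 is larger (62.83 vs 55.11 mm).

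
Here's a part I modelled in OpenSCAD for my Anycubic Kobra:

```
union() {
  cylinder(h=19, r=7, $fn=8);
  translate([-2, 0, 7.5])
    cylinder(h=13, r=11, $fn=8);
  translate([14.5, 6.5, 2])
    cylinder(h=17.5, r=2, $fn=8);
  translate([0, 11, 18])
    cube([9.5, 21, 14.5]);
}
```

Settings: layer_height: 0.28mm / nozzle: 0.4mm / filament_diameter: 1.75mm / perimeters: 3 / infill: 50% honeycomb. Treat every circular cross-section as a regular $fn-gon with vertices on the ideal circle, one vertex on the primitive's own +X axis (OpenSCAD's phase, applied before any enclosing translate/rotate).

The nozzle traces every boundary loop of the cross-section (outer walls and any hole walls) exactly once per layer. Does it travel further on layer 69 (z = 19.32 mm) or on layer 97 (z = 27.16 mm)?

layer 69 (z = 19.32 mm)

Layer 69 (z = 19.32): the cylinder does not reach this height (z outside [0, 19]); the cylinder at (-2, 0): section is a regular 8-gon, circumradius r=11 (perimeter = 2·8·11.000·sin(180°/8) = 67.35 mm); the cylinder at (14.5, 6.5): section is a regular 8-gon, circumradius r=2 (perimeter = 2·8·2.000·sin(180°/8) = 12.25 mm); the cube at (0, 11) (footprint 9.5×21) is included at this height (perimeter 61.00 mm); Combining (union): the 3 present regions are separate (no shared area or edge), so areas and boundary lengths simply add and each stays a separate island — boundary = 140.60 mm. So its perimeter = 140.60 mm. Layer 97 (z = 27.16): the cylinder does not reach this height (z outside [0, 19]); the cylinder at (-2, 0) is absent (z outside [7.5, 20.5]); the cylinder at (14.5, 6.5) is absent (z outside [2, 19.5]); the cube at (0, 11) is present — its section is the full 9.5×21 rectangle (perimeter 61.00 mm); Combining (union): only the 9.5×21 cube at (0, 11) is present, so the union is just that shape — boundary = 61.00 mm. So its perimeter = 61.00 mm. Layer 69 is larger (140.60 vs 61.00 mm).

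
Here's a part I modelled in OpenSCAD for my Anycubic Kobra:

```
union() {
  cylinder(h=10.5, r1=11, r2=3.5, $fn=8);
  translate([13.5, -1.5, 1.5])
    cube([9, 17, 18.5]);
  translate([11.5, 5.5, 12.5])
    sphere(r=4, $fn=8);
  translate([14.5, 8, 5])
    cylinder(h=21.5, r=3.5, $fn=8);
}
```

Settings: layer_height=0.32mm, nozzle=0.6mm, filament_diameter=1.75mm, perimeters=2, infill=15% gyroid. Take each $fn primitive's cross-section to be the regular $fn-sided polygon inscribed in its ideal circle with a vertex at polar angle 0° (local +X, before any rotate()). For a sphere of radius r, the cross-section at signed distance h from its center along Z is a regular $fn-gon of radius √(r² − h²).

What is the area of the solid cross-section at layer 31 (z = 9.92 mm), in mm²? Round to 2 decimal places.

At z = 9.92 mm: the cone: at t=0.945 of its height the radius interpolates to r₁+(r₂−r₁)t = 3.914, giving a regular 8-gon of that circumradius (area = (8/2)·3.914²·sin(360°/8) = 43.34 mm²); the cube at (13.5, -1.5) (footprint 9×17) is included at this height (area 153.00 mm²); the sphere at (11.5, 5.5): section is a regular 8-gon, circumradius = √(r²−h²) = √(4²−2.58²) = 3.057 (area = (8/2)·3.057²·sin(360°/8) = 26.43 mm²); the r=3.5 cylinder at (14.5, 8) contributes a regular 8-gon of circumradius 3.5 (area = (8/2)·3.500²·sin(360°/8) = 34.65 mm²); Taking the union: the regions partially overlap — summed areas 257.41 mm² minus the doubly-counted overlap 32.40 mm² gives 225.01 mm² — area = 225.01 mm². Overall, the cross-section has 2 separate islands. Net area = 225.01 mm².

225.01 mm²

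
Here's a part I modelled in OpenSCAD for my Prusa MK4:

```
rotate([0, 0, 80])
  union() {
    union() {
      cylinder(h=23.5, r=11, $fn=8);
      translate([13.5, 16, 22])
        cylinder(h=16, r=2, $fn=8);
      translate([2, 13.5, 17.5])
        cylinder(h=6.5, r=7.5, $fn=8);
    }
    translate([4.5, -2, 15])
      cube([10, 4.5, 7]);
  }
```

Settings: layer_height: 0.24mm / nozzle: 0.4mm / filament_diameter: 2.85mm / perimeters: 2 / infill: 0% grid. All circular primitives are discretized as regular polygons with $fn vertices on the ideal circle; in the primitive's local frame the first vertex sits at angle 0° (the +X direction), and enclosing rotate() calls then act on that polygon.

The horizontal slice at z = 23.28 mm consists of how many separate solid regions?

At z = 23.28 mm: the cylinder: section is a regular 8-gon, circumradius r=11; the r=2 cylinder at (13.5, 16) gives a regular 8-gon of circumradius 2 (constant along its height); the r=7.5 cylinder at (2, 13.5) contributes a regular 8-gon of circumradius 7.5; Combining (union): the regions partially overlap (shared area 28.47 mm²), so overlapping operands fuse into one piece — 2 connected regions; the cube at (4.5, -2) is not intersected at this z (z outside [15, 22]); Taking the union: only that combined region is present, so the union is just that shape — 2 connected regions; (whole slice rotated 80° about Z — lengths, areas and connectivity unchanged). The result has 2 disconnected regions.

2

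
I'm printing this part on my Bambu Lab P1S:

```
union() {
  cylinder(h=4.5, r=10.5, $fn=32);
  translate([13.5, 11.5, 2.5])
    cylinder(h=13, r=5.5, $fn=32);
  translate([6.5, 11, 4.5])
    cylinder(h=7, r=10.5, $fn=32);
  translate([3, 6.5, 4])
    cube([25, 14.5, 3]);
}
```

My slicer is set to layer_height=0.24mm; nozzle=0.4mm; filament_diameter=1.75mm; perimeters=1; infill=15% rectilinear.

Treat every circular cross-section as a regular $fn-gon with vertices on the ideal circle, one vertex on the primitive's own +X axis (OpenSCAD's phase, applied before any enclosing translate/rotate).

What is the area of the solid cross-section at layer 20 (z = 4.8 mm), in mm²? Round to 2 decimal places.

At z = 4.8 mm: the cylinder does not reach this height (z outside [0, 4.5]); the r=5.5 cylinder at (13.5, 11.5) gives a regular 32-gon of circumradius 5.5 (constant along its height) (area = (32/2)·5.500²·sin(360°/32) = 94.42 mm²); the r=10.5 cylinder at (6.5, 11) gives a regular 32-gon of circumradius 10.5 (constant along its height) (area = (32/2)·10.500²·sin(360°/32) = 344.14 mm²); the 25×14.5 cube at (3, 6.5) contributes its full rectangle (area 362.50 mm²); Taking the union: the regions partially overlap — summed areas 801.06 mm² minus the doubly-counted overlap 275.82 mm² gives 525.24 mm² — area = 525.24 mm². Overall, the cross-section is a single solid region. Net area = 525.24 mm².

525.24 mm²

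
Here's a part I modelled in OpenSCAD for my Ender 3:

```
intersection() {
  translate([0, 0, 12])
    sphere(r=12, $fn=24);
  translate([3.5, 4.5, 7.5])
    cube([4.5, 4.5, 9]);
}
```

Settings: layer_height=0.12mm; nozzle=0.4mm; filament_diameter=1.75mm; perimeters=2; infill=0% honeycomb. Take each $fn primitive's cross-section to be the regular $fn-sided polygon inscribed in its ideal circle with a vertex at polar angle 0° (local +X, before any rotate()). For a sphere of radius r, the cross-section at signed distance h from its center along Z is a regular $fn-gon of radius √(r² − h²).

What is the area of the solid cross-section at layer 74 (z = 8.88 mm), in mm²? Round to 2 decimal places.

At z = 8.88 mm: the r=12 sphere contributes a regular 24-gon of circumradius √(12²−3.12²) = 11.587 (area = (24/2)·11.587²·sin(360°/24) = 417.01 mm²); the cube at (3.5, 4.5) is present — its section is the full 4.5×4.5 rectangle (area 20.25 mm²); Keeping only the common overlap: the 4.5×4.5 cube at (3.5, 4.5) partially overlaps the r=12 sphere; clipping to the common part keeps 19.97 mm² — area = 19.97 mm². Overall, the cross-section is a single solid region. Net area = 19.97 mm².

19.97 mm²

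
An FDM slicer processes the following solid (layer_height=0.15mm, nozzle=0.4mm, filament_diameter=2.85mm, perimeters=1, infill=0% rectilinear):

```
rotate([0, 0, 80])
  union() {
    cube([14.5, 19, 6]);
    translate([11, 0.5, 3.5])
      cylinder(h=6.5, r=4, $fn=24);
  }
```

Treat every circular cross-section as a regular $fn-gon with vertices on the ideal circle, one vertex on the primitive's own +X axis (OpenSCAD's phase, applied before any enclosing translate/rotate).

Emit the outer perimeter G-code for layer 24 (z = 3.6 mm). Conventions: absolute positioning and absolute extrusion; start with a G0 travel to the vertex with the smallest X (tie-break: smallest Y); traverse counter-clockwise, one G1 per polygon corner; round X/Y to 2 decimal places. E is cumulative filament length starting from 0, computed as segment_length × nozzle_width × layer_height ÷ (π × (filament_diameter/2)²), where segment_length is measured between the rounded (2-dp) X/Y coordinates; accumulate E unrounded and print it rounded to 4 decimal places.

At z = 3.6 mm: the cube is present — its section is the full 14.5×19 rectangle; the cylinder at (11, 0.5): section is a regular 24-gon, circumradius r=4; Combining (union): the regions partially overlap (shared area 27.97 mm²), so overlapping operands fuse into one piece — 1 connected region; (whole slice rotated 80° about Z — lengths, areas and connectivity unchanged). The outline is a single polygon with 18 vertices. Extrusion per mm of travel: 0.4 × 0.15 / (π × 1.425²) = 0.009405. Accumulating E over each segment gives final E = 0.6693.

G0 X-18.71 Y3.30 Z3.60
G1 X0.00 Y0.00 E0.1787
G1 X1.23 Y6.96 E0.2452
G1 X1.77 Y6.93 E0.2503
G1 X2.79 Y7.16 E0.2601
G1 X3.71 Y7.64 E0.2698
G1 X4.48 Y8.35 E0.2797
G1 X5.04 Y9.23 E0.2895
G1 X5.36 Y10.23 E0.2994
G1 X5.40 Y11.27 E0.3092
G1 X5.18 Y12.29 E0.3190
G1 X4.69 Y13.21 E0.3288
G1 X3.99 Y13.98 E0.3386
G1 X3.11 Y14.54 E0.3484
G1 X2.11 Y14.86 E0.3583
G1 X1.07 Y14.90 E0.3680
G1 X0.14 Y14.70 E0.3770
G1 X-16.19 Y17.58 E0.5330
G1 X-18.71 Y3.30 E0.6693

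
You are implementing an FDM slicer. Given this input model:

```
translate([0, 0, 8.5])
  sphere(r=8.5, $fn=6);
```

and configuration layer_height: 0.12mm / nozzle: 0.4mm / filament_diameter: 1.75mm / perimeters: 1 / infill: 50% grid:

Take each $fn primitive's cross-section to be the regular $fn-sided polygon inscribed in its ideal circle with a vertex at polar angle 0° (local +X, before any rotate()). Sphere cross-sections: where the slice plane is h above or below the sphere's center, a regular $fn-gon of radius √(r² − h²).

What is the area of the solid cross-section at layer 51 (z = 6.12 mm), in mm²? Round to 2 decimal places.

172.99 mm²

At z = 6.12 mm: the r=8.5 sphere slices to a regular 6-gon of circumradius 8.160 (√(r²−h²) with h=2.38 from center) (area = (6/2)·8.160²·sin(360°/6) = 172.99 mm²). Overall, the cross-section is a single solid region. Net area = 172.99 mm².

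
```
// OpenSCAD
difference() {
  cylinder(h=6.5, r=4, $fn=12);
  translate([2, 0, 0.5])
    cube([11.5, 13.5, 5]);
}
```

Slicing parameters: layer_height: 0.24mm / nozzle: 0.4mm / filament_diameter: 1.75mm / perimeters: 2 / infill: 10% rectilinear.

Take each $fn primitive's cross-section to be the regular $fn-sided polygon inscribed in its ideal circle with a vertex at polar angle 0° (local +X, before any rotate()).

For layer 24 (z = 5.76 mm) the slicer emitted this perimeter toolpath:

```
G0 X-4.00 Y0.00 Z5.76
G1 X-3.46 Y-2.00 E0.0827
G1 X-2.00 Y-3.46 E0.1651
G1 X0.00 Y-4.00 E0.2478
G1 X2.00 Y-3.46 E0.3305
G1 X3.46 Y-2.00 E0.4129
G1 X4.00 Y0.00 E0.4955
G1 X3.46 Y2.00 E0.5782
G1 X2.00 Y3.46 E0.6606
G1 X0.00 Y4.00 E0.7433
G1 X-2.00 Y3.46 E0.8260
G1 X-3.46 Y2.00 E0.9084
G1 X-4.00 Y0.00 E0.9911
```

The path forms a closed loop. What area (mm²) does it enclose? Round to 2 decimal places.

47.94 mm²

Apply the shoelace formula to the sequence of (X, Y) vertices; enclosed area = 47.94 mm².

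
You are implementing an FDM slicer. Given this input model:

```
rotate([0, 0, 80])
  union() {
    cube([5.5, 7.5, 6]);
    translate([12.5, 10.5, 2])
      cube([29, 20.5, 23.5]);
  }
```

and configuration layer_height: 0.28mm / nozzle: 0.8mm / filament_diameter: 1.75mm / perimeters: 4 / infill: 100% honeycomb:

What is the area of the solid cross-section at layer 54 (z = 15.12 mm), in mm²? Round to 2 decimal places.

At z = 15.12 mm: the cube does not reach this height (z outside [0, 6]); the cube at (12.5, 10.5) (footprint 29×20.5) is included at this height (area 594.50 mm²); Taking the union: only the 29×20.5 cube at (12.5, 10.5) is present, so the union is just that shape — area = 594.50 mm²; (whole slice rotated 80° about Z — lengths, areas and connectivity unchanged). Overall, the cross-section is a single solid region. Net area = 594.50 mm².

594.50 mm²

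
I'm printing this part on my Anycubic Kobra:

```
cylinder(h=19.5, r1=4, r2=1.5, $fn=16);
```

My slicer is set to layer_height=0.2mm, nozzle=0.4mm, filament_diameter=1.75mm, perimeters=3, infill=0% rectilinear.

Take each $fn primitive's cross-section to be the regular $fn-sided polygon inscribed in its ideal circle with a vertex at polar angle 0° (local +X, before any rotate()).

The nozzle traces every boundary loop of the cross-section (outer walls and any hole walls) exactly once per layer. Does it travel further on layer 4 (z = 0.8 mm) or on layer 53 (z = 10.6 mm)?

layer 4 (z = 0.8 mm)

Layer 4 (z = 0.8): the cone: at t=0.041 of its height the radius interpolates to r₁+(r₂−r₁)t = 3.897, giving a regular 16-gon of that circumradius (perimeter = 2·16·3.897·sin(180°/16) = 24.33 mm). So its perimeter = 24.33 mm. Layer 53 (z = 10.6): the cone (r1=4→r2=1.5) has section circumradius 2.641 here — a regular 16-gon (perimeter = 2·16·2.641·sin(180°/16) = 16.49 mm). So its perimeter = 16.49 mm. Layer 4 is larger (24.33 vs 16.49 mm).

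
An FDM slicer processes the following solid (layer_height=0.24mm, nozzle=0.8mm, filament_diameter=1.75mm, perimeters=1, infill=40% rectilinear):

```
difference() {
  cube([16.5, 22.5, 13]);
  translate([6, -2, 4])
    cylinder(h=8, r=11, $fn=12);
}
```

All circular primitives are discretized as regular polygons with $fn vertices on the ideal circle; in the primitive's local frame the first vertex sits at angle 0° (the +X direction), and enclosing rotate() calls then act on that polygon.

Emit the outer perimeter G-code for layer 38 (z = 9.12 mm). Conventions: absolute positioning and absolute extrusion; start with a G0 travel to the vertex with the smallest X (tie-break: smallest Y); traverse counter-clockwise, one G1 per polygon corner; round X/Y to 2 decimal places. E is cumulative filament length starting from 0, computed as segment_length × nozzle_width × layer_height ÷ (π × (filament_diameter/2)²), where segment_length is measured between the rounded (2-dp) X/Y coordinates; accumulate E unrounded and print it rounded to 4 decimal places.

At z = 9.12 mm: the cube (footprint 16.5×22.5) is included at this height; the r=11 cylinder at (6, -2) contributes a regular 12-gon of circumradius 11; Taking the first minus the rest: starting from the 16.5×22.5 cube, the r=11 cylinder at (6, -2) partially overlaps it — only the 118.37 mm² overlap (of its 363.00 mm²) is removed, clipping the outline — 1 connected region. The outline is a single polygon with 9 vertices. Extrusion per mm of travel: 0.8 × 0.24 / (π × 0.875²) = 0.079824. Accumulating E over each segment gives final E = 6.0606.

G0 X0.00 Y7.03 Z9.12
G1 X0.50 Y7.53 E0.0564
G1 X6.00 Y9.00 E0.5109
G1 X11.50 Y7.53 E0.9653
G1 X15.53 Y3.50 E1.4203
G1 X16.46 Y0.00 E1.7094
G1 X16.50 Y0.00 E1.7125
G1 X16.50 Y22.50 E3.5086
G1 X0.00 Y22.50 E4.8257
G1 X0.00 Y7.03 E6.0606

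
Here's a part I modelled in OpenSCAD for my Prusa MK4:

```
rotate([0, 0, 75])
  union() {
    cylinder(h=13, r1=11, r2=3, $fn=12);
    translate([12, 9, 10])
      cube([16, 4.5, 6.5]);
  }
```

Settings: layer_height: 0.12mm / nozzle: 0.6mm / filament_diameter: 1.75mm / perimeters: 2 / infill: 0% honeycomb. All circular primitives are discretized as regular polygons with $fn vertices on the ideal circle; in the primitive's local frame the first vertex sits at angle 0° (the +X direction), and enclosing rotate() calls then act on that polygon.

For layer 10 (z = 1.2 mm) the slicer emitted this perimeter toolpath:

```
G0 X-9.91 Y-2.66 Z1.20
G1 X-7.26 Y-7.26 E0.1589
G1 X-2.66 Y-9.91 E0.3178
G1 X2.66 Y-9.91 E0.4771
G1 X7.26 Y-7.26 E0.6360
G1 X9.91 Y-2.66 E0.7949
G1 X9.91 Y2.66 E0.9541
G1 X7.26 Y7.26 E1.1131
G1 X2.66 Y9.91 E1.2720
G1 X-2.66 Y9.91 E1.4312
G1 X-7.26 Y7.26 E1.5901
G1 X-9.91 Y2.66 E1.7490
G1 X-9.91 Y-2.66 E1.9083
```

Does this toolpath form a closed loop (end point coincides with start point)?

Start point (G0): (-9.91, -2.66). End point (last G1): the path returns to the start — closed.

yes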